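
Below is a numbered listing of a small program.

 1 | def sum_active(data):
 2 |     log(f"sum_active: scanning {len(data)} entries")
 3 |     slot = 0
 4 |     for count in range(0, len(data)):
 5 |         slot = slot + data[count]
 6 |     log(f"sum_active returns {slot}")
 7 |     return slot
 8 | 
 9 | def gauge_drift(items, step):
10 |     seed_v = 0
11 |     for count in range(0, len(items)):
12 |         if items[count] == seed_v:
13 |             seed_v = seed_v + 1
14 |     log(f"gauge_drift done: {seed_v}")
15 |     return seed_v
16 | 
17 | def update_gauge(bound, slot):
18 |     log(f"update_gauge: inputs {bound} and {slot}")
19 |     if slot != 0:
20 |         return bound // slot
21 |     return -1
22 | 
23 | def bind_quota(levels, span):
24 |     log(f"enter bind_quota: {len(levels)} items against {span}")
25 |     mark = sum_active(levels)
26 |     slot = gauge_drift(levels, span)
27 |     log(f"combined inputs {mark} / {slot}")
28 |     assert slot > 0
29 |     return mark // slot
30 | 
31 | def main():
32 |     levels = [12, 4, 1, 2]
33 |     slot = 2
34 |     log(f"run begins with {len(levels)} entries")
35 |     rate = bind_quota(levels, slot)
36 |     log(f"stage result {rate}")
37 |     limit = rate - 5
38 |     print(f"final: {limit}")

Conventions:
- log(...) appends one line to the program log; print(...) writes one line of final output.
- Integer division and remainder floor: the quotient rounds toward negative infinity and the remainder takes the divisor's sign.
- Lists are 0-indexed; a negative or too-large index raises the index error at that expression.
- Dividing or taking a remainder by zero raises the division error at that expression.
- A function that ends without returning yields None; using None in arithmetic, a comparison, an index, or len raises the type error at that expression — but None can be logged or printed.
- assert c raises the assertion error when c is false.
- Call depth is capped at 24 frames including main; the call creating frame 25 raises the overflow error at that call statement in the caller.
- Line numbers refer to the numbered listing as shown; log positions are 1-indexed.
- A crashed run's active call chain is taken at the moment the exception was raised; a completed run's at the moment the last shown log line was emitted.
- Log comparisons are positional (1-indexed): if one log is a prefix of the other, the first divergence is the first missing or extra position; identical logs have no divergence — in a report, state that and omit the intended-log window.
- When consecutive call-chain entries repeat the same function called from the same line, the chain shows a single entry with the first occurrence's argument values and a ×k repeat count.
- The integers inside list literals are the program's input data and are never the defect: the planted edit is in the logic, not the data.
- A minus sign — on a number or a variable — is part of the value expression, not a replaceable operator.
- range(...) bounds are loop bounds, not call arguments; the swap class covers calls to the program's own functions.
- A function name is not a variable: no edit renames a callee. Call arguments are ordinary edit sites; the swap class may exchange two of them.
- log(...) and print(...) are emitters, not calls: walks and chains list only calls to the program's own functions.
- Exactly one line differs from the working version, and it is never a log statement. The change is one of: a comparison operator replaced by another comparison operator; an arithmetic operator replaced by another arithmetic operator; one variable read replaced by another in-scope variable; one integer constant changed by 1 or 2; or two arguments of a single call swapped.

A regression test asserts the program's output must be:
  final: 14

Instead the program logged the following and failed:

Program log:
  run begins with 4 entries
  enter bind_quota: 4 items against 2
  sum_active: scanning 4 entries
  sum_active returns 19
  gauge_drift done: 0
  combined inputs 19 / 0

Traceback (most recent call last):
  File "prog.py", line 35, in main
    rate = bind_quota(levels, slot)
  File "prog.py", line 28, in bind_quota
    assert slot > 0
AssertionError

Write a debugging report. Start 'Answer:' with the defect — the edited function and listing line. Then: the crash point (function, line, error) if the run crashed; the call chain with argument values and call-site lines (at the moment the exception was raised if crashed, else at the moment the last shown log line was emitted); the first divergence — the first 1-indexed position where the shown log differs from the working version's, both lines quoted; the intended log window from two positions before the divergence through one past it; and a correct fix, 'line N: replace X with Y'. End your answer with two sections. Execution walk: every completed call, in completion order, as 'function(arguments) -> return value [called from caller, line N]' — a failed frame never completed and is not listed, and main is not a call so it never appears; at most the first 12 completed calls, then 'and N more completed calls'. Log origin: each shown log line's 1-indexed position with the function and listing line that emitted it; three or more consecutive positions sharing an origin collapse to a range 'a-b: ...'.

Answer: the defect is in gauge_drift at line 12.
Key observation: Everything matches until log position 5, which reads 'gauge_drift done: 0' in place of 'gauge_drift done: 1'.
Crash: bind_quota, line 28, AssertionError.
Call chain: main -> bind_quota([12, 4, 1, 2], 2) (called at line 35).
First divergence: position 5; shown 'gauge_drift done: 0' vs intended 'gauge_drift done: 1'.
Intended log window:
  3: sum_active: scanning 4 entries
  4: sum_active returns 19
  5: gauge_drift done: 1
  6: combined inputs 19 / 1
Execution walk:
  sum_active([12, 4, 1, 2]) -> 19  [called from bind_quota, line 25]
  gauge_drift([12, 4, 1, 2], 2) -> 0  [called from bind_quota, line 26]
Origin of each log line:
  1: emitted by main (line 34)
  2: emitted by bind_quota (line 24)
  3: emitted by sum_active (line 2)
  4: emitted by sum_active (line 6)
  5: emitted by gauge_drift (line 14)
  6: emitted by bind_quota (line 27)
A correct fix: line 12: replace `seed_v` with `step`.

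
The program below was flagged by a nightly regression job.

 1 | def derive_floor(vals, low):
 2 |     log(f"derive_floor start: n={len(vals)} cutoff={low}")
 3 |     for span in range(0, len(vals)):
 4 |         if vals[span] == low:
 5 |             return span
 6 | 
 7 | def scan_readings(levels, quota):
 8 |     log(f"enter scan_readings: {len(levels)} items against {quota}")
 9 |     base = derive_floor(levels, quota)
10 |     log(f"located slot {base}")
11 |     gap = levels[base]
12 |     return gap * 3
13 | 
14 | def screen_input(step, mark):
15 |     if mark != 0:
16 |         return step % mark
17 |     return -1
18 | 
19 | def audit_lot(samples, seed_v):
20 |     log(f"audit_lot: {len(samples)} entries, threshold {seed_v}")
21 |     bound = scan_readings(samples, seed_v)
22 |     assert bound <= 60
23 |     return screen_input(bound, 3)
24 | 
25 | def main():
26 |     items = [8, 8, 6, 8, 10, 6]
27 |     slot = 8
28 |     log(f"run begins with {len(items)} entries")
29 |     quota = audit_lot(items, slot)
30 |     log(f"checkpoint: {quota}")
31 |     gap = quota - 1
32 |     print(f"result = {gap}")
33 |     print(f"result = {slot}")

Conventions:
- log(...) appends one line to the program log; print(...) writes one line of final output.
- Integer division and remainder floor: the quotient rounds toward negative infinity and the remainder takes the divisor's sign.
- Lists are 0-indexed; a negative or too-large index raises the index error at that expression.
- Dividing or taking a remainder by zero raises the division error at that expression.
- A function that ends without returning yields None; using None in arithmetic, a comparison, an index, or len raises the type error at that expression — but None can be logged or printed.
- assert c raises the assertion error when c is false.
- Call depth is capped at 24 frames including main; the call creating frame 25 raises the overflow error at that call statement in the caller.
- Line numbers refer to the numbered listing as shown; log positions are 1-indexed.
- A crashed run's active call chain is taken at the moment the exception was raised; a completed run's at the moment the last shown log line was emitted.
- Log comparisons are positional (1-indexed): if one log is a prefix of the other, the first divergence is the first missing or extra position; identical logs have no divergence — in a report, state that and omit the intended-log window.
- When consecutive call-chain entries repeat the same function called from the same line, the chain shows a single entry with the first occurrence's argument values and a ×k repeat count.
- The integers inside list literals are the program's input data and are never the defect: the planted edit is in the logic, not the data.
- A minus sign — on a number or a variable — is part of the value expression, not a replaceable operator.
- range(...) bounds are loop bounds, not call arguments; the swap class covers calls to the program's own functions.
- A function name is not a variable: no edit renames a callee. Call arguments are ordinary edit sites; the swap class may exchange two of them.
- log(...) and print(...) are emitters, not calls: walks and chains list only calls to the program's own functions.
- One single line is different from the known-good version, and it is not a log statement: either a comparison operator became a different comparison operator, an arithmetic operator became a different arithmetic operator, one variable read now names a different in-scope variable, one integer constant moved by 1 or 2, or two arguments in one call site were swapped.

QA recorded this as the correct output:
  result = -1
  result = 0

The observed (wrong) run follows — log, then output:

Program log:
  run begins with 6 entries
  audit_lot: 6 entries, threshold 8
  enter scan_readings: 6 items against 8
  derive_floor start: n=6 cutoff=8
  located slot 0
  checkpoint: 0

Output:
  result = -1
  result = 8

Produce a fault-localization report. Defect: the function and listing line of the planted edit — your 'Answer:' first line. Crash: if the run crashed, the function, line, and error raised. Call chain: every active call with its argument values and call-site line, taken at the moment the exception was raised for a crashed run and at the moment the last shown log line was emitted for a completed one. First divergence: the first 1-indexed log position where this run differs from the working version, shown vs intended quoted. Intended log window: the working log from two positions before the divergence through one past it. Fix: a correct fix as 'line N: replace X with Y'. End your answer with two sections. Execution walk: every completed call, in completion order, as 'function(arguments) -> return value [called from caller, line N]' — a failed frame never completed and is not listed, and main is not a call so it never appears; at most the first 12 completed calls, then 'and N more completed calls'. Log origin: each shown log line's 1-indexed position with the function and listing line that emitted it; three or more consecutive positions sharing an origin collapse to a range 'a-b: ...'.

Answer: the defect is in main at line 33.
Key observation: No log line changed; the fault shows up purely in the output.
Call chain: main.
First divergence: none (the log streams are identical).
Execution walk:
  derive_floor([8, 8, 6, 8, 10, 6], 8) -> 0  [called from scan_readings, line 9]
  scan_readings([8, 8, 6, 8, 10, 6], 8) -> 24  [called from audit_lot, line 21]
  screen_input(24, 3) -> 0  [called from audit_lot, line 23]
  audit_lot([8, 8, 6, 8, 10, 6], 8) -> 0  [called from main, line 29]
Log line origins:
  1: emitted by main (line 28)
  2: emitted by audit_lot (line 20)
  3: emitted by scan_readings (line 8)
  4: emitted by derive_floor (line 2)
  5: emitted by scan_readings (line 10)
  6: emitted by main (line 30)
A correct fix: line 33: replace `slot` with `quota`.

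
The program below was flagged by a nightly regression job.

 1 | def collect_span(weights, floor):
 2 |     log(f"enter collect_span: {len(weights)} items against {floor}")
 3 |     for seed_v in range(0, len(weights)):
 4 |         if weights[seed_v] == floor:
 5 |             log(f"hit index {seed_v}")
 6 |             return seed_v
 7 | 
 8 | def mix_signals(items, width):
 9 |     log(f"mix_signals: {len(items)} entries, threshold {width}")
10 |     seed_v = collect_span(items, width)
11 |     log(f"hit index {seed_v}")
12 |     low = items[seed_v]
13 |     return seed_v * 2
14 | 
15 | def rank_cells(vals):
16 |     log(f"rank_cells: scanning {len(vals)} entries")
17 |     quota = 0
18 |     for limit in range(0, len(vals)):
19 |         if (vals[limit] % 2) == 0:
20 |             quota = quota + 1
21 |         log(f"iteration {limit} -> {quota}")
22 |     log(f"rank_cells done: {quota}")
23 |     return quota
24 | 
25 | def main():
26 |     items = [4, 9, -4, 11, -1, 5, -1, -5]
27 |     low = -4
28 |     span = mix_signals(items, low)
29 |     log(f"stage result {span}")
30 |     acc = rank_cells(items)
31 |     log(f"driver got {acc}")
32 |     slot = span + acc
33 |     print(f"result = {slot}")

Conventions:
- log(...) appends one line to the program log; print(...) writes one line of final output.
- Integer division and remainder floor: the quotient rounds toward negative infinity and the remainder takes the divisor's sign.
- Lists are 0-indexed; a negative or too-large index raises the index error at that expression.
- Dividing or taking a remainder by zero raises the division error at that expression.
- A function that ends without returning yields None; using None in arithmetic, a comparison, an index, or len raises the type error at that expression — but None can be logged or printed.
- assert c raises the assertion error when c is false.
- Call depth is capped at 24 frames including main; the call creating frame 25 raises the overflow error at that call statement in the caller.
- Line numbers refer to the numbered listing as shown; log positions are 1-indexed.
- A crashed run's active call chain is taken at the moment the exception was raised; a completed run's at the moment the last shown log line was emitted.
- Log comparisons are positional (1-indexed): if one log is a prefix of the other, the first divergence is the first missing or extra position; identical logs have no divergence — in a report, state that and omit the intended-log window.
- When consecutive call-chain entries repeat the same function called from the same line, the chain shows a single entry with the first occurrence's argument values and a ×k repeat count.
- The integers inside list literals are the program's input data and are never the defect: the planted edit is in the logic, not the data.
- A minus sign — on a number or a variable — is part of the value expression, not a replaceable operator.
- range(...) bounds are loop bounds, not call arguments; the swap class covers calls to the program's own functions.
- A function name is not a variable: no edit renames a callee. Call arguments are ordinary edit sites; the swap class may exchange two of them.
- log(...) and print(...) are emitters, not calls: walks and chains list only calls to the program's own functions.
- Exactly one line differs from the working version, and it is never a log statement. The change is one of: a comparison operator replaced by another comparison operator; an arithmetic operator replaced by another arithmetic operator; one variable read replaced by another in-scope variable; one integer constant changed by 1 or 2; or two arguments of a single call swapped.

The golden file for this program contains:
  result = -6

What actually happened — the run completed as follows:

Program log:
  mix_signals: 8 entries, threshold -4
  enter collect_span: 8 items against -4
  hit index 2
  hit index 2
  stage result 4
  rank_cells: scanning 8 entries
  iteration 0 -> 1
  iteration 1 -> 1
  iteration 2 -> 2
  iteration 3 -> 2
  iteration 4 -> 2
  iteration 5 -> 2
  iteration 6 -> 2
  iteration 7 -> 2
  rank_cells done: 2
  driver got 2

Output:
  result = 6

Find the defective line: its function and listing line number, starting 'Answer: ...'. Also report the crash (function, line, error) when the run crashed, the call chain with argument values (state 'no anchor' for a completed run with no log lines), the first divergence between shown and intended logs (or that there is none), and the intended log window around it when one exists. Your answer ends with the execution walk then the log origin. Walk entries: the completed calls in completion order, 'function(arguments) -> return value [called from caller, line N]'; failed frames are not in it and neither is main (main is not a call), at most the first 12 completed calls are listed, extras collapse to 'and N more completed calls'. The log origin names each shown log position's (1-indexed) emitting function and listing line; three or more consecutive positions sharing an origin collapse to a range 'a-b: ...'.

Answer: the defect is in mix_signals at line 13.
Core observation: Position 5 is the first bad log line: 'stage result 4' should read 'stage result -8'.
Call chain: main.
First divergence: at position 5 the run shows 'stage result 4' where the working version logs 'stage result -8'.
Intended log window:
  3: hit index 2
  4: hit index 2
  5: stage result -8
  6: rank_cells: scanning 8 entries
Execution walk:
  collect_span([4, 9, -4, 11, -1, 5, -1, -5], -4) -> 2  [called from mix_signals, line 10]
  mix_signals([4, 9, -4, 11, -1, 5, -1, -5], -4) -> 4  [called from main, line 28]
  rank_cells([4, 9, -4, 11, -1, 5, -1, -5]) -> 2  [called from main, line 30]
Log origins:
  1: emitted by mix_signals (line 9)
  2: emitted by collect_span (line 2)
  3: emitted by collect_span (line 5)
  4: emitted by mix_signals (line 11)
  5: emitted by main (line 29)
  6: emitted by rank_cells (line 16)
  7-14: emitted by rank_cells (line 21)
  15: emitted by rank_cells (line 22)
  16: emitted by main (line 31)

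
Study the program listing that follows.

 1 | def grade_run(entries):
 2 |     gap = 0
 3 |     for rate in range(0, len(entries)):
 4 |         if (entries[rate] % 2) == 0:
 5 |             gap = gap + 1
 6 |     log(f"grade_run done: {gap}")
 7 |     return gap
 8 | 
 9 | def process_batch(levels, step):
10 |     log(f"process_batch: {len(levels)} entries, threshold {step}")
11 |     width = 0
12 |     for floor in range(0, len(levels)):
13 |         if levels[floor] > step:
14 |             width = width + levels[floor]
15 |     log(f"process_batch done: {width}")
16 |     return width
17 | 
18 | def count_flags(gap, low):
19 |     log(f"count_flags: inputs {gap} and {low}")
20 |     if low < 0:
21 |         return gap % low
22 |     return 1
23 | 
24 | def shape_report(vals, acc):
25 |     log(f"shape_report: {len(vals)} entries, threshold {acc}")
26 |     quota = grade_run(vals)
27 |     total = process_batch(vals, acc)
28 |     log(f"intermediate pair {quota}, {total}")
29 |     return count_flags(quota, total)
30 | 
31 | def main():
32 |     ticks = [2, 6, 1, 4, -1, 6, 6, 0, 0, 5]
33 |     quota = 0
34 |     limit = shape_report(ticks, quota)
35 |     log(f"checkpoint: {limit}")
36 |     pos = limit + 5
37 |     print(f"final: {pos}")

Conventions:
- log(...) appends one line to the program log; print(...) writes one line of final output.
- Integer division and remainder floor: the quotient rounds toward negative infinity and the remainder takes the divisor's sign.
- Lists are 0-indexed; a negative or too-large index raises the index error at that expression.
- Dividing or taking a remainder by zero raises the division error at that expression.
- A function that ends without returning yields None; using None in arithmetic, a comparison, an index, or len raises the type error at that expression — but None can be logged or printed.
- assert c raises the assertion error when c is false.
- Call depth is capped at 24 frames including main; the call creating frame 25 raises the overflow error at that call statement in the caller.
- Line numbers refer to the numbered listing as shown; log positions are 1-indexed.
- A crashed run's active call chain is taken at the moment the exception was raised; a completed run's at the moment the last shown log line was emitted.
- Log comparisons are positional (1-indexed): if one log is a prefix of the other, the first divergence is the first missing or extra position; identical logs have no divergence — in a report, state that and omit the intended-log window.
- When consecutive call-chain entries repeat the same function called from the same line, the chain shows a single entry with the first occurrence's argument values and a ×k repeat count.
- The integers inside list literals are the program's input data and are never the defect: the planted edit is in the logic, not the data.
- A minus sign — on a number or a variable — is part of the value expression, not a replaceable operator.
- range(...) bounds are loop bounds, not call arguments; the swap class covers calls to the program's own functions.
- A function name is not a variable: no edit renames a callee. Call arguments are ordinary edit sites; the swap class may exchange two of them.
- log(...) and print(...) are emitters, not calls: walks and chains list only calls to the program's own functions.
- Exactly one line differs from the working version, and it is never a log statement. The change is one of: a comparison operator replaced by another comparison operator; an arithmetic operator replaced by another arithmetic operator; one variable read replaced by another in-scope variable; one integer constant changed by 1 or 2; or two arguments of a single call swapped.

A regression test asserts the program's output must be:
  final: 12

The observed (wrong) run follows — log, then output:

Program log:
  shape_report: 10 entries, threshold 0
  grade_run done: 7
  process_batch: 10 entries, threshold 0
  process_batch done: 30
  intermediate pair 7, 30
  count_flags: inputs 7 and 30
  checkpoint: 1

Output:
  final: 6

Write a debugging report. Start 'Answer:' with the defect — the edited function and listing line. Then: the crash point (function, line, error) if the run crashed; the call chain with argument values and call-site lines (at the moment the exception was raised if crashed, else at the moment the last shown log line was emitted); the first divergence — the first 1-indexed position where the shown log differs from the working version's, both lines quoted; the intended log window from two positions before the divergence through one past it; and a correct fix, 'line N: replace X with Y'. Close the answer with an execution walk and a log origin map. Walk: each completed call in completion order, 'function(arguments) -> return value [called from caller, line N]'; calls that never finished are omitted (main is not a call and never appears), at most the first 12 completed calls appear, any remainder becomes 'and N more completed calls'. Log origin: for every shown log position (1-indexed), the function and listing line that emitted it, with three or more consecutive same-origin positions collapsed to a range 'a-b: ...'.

Answer: the defect is in count_flags at line 20.
Core observation: Everything matches until log position 7, which reads 'checkpoint: 1' in place of 'checkpoint: 7'.
Call chain: main.
First divergence: position 7; shown 'checkpoint: 1' vs intended 'checkpoint: 7'.
Intended log window:
  5: intermediate pair 7, 30
  6: count_flags: inputs 7 and 30
  7: checkpoint: 7
Execution walk:
  grade_run([2, 6, 1, 4, -1, 6, 6, 0, 0, 5]) -> 7  [called from shape_report, line 26]
  process_batch([2, 6, 1, 4, -1, 6, 6, 0, 0, 5], 0) -> 30  [called from shape_report, line 27]
  count_flags(7, 30) -> 1  [called from shape_report, line 29]
  shape_report([2, 6, 1, 4, -1, 6, 6, 0, 0, 5], 0) -> 1  [called from main, line 34]
Log origin:
  1 — shape_report, line 25
  2 — grade_run, line 6
  3 — process_batch, line 10
  4 — process_batch, line 15
  5 — shape_report, line 28
  6 — count_flags, line 19
  7 — main, line 35
A correct fix: line 20: replace `<` with `!=`.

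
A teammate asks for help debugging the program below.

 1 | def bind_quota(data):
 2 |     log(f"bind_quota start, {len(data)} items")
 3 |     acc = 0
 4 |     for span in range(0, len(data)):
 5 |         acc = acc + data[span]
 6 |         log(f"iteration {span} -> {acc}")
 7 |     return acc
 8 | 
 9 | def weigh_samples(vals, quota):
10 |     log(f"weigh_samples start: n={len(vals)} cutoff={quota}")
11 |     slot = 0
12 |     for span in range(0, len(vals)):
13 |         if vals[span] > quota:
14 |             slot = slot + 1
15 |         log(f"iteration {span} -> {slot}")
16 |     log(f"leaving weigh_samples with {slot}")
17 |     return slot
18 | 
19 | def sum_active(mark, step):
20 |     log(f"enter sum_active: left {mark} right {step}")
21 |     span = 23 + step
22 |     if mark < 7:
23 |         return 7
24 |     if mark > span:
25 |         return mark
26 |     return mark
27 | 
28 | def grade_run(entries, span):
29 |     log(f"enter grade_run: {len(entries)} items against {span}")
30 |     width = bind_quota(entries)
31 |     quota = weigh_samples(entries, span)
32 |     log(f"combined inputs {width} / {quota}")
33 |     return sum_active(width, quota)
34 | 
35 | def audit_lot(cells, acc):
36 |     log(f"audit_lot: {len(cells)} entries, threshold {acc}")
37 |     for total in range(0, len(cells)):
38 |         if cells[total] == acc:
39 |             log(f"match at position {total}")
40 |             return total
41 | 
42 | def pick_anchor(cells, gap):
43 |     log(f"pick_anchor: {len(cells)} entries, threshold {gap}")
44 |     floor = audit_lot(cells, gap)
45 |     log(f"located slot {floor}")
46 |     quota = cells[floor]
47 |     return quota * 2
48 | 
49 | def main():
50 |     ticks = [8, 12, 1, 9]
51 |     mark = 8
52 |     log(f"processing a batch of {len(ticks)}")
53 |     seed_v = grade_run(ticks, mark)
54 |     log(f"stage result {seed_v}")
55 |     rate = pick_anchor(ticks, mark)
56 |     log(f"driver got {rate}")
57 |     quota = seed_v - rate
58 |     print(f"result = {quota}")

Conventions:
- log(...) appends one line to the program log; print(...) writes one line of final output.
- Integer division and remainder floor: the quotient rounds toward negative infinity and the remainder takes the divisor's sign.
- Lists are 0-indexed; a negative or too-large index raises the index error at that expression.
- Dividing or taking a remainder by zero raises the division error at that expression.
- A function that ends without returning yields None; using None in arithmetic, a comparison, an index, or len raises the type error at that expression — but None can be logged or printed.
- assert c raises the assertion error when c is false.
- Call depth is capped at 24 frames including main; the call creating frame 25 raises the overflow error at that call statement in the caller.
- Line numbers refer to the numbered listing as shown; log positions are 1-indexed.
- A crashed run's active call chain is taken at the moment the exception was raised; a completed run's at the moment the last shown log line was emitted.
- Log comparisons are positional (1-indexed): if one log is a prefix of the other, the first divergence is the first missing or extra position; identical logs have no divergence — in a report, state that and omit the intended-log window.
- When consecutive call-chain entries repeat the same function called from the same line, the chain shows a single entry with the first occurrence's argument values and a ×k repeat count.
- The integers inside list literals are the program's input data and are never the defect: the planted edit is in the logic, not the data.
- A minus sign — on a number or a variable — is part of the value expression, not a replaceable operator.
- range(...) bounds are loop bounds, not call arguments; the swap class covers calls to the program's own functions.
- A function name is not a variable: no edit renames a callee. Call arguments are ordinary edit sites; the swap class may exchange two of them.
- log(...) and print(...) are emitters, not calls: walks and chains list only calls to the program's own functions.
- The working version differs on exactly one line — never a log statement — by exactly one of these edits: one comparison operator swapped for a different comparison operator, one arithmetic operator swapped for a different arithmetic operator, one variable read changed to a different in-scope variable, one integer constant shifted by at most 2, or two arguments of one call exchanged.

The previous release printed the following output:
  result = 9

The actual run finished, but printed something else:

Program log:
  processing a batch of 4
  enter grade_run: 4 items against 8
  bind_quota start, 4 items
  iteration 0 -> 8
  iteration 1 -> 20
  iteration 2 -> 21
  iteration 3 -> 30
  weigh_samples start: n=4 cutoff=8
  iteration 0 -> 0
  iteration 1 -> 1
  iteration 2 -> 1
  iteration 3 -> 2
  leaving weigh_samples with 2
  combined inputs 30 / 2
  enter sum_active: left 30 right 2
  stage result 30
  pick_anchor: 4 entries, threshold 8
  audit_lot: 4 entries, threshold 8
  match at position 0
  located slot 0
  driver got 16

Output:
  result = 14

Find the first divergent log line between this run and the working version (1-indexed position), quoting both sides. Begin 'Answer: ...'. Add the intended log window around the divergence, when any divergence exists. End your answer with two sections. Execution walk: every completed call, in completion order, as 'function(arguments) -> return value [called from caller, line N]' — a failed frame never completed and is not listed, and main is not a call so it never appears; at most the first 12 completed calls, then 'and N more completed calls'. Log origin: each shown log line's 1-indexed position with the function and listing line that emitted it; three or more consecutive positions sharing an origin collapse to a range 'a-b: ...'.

Answer: at position 16 the run shows 'stage result 30' where the working version logs 'stage result 25'.
Intended log window:
  14: combined inputs 30 / 2
  15: enter sum_active: left 30 right 2
  16: stage result 25
  17: pick_anchor: 4 entries, threshold 8
Execution walk:
  bind_quota([8, 12, 1, 9]) -> 30  [called from grade_run, line 30]
  weigh_samples([8, 12, 1, 9], 8) -> 2  [called from grade_run, line 31]
  sum_active(30, 2) -> 30  [called from grade_run, line 33]
  grade_run([8, 12, 1, 9], 8) -> 30  [called from main, line 53]
  audit_lot([8, 12, 1, 9], 8) -> 0  [called from pick_anchor, line 44]
  pick_anchor([8, 12, 1, 9], 8) -> 16  [called from main, line 55]
Log origins:
  1 — main, line 52
  2 — grade_run, line 29
  3 — bind_quota, line 2
  4-7 — bind_quota, line 6
  8 — weigh_samples, line 10
  9-12 — weigh_samples, line 15
  13 — weigh_samples, line 16
  14 — grade_run, line 32
  15 — sum_active, line 20
  16 — main, line 54
  17 — pick_anchor, line 43
  18 — audit_lot, line 36
  19 — audit_lot, line 39
  20 — pick_anchor, line 45
  21 — main, line 56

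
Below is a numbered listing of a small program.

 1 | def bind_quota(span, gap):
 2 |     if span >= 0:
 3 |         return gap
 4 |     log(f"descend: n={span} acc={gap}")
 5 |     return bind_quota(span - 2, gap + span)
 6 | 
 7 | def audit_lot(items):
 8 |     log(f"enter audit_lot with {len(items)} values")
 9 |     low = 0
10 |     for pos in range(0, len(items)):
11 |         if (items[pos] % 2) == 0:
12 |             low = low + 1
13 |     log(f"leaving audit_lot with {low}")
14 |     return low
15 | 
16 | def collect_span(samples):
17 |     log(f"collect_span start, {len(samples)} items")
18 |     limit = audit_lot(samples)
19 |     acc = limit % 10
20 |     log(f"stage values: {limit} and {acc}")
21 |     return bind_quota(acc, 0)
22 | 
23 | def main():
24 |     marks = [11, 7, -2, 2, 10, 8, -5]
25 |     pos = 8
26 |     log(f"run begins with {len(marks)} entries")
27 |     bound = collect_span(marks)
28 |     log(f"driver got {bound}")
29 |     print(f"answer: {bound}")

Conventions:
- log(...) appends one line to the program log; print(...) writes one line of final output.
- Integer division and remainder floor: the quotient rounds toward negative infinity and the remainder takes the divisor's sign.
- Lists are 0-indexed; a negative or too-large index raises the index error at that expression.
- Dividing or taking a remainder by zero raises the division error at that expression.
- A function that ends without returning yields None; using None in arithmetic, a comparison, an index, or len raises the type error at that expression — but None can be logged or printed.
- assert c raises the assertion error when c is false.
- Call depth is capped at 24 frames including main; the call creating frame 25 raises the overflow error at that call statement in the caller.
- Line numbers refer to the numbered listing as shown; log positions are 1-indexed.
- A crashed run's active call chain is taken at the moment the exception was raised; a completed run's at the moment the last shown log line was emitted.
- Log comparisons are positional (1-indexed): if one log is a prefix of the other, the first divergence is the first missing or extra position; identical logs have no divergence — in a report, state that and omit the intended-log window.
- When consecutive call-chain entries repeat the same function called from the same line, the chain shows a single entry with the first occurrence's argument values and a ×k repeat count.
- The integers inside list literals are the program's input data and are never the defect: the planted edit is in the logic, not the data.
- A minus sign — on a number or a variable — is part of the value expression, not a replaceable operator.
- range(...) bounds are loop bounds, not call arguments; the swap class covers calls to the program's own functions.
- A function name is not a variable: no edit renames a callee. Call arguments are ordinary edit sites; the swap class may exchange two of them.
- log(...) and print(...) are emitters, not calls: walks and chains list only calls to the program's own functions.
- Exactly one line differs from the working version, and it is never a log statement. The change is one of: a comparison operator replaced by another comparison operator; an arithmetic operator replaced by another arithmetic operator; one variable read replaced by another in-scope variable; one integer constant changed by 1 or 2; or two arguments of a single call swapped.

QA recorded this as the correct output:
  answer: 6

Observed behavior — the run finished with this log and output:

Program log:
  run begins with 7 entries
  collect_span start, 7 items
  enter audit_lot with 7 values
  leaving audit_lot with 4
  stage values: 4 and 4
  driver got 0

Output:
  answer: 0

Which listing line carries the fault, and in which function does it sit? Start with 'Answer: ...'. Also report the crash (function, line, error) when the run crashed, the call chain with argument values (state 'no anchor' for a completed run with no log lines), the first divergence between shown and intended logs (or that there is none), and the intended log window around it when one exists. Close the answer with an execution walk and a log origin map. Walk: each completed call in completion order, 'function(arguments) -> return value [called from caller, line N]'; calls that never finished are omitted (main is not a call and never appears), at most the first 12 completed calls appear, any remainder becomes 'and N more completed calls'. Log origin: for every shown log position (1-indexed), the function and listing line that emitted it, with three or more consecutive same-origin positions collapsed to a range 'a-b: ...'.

Answer: the defect is in bind_quota at line 2.
The tell: The earliest visible damage is log position 6 — 'driver got 0' rather than the intended 'descend: n=4 acc=0'.
Call chain: main.
First divergence: at position 6 the run shows 'driver got 0' where the working version logs 'descend: n=4 acc=0'.
Intended log window:
  4: leaving audit_lot with 4
  5: stage values: 4 and 4
  6: descend: n=4 acc=0
  7: descend: n=2 acc=4
Execution walk:
  audit_lot([11, 7, -2, 2, 10, 8, -5]) -> 4  [called from collect_span, line 18]
  bind_quota(4, 0) -> 0  [called from collect_span, line 21]
  collect_span([11, 7, -2, 2, 10, 8, -5]) -> 0  [called from main, line 27]
Log origin:
  1: from main, line 26
  2: from collect_span, line 17
  3: from audit_lot, line 8
  4: from audit_lot, line 13
  5: from collect_span, line 20
  6: from main, line 28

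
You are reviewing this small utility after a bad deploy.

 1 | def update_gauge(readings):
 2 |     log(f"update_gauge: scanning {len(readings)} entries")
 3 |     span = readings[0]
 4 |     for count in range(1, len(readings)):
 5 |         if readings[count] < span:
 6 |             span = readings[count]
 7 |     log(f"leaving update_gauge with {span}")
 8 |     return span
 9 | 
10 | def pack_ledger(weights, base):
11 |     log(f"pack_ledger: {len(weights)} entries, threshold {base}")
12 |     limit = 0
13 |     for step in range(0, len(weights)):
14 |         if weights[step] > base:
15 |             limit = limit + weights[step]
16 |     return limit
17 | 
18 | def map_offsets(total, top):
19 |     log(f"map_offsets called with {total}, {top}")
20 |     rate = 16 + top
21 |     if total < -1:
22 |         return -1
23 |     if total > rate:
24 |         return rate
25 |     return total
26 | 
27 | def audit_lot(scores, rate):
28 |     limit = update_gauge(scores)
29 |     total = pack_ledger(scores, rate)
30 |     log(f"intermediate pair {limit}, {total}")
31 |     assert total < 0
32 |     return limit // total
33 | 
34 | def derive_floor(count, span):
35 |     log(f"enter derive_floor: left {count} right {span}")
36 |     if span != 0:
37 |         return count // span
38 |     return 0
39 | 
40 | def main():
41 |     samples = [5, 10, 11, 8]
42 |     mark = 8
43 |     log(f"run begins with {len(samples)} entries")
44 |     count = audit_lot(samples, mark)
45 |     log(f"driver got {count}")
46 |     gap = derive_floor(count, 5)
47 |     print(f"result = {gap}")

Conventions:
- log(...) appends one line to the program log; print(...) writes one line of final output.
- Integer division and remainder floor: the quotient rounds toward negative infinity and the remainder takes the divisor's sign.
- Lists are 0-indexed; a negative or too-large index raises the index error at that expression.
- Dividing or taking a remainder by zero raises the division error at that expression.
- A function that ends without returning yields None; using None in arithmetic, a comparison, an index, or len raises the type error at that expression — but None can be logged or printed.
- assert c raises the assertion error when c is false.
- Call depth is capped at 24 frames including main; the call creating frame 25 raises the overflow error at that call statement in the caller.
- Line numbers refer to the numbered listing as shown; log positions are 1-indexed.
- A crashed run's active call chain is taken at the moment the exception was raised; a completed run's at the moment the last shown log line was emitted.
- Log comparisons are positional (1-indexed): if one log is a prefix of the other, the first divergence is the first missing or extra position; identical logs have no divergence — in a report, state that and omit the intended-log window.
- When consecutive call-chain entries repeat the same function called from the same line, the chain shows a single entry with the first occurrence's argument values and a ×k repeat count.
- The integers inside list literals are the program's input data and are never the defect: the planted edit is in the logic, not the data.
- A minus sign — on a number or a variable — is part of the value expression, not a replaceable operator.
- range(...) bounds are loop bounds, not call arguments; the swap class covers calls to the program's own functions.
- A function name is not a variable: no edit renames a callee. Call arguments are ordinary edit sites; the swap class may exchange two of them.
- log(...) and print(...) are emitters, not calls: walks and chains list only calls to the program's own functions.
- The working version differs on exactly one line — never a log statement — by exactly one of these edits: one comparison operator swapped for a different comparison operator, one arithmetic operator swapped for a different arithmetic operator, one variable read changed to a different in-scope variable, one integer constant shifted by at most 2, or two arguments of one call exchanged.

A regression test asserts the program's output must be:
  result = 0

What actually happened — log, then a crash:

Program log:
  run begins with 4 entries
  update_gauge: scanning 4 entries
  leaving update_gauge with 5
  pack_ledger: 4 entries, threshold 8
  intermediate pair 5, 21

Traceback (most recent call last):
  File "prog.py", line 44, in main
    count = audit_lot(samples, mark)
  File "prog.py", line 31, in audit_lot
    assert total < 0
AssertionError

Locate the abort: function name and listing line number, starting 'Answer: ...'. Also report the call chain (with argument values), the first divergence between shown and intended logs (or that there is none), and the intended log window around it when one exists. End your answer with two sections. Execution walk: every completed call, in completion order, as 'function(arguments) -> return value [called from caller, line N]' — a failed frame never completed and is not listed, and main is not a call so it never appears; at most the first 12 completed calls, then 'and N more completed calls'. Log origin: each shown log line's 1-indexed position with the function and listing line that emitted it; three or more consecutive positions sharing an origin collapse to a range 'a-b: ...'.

Answer: the error was raised in audit_lot, line 31.
Core observation: A complete run would log 'driver got 0' next, but this one stopped at 5 lines.
Call chain: main -> audit_lot([5, 10, 11, 8], 8) (called at line 44).
First divergence: position 6 — after 5 matching lines the faulty run goes silent; intended next line 'driver got 0'.
Intended log window:
  4: pack_ledger: 4 entries, threshold 8
  5: intermediate pair 5, 21
  6: driver got 0
  7: enter derive_floor: left 0 right 5
Execution walk:
  update_gauge([5, 10, 11, 8]) -> 5  [called from audit_lot, line 28]
  pack_ledger([5, 10, 11, 8], 8) -> 21  [called from audit_lot, line 29]
Log line origins:
  1: logged in main at line 43
  2: logged in update_gauge at line 2
  3: logged in update_gauge at line 7
  4: logged in pack_ledger at line 11
  5: logged in audit_lot at line 30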